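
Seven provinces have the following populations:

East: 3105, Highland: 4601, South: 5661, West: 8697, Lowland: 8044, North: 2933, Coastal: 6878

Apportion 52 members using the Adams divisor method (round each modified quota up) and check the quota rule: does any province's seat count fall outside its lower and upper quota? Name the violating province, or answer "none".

none

Standard quotas: East 4.045, Highland 5.993, South 7.374, West 11.329, Lowland 10.478, North 3.821, Coastal 8.960.
Adams allocation: East 4, Highland 6, South 8, West 11, Lowland 10, North 4, Coastal 9.
Every allocation lies between the lower and upper quota.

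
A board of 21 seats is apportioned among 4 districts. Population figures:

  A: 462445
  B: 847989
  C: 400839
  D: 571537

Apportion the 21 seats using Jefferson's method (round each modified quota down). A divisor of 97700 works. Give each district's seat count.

With modified divisor 97700: modified quotas A 4.733, B 8.680, C 4.103, D 5.850.
Rounding down: A 4, B 8, C 4, D 5 (total 21).

A 4, B 8, C 4, D 5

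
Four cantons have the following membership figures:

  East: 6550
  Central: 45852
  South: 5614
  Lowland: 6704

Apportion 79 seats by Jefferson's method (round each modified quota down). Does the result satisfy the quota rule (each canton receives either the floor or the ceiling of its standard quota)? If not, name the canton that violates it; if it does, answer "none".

Standard quotas: East 7.995, Central 55.969, South 6.853, Lowland 8.183.
Jefferson allocation: East 8, Central 57, South 6, Lowland 8.
Central has quota 55.969 (lower 55, upper 56) but receives 57 — outside the quota interval.

Central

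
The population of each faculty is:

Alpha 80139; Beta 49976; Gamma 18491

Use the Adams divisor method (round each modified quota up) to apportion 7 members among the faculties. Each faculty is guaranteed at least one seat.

Standard divisor 148606/7 ≈ 21229.429; standard quotas: Alpha 3.775, Beta 2.354, Gamma 0.871.
Rounding up gives 4, 3, 1 = 8 seats, so the divisor must be adjusted.
With modified divisor 25900: modified quotas Alpha 3.094, Beta 1.930, Gamma 0.714.
Rounding up: Alpha 4, Beta 2, Gamma 1 (total 7).

Alpha: 4, Beta: 2, Gamma: 1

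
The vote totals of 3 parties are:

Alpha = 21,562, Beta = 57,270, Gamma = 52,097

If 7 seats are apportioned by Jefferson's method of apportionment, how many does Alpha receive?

1

Standard divisor 130929/7 ≈ 18704.143; standard quotas: Alpha 1.153, Beta 3.062, Gamma 2.785.
Rounding down gives 1, 3, 2 = 6 seats, so the divisor must be adjusted.
With modified divisor 15800: modified quotas Alpha 1.365, Beta 3.625, Gamma 3.297.
Rounding down: Alpha 1, Beta 3, Gamma 3 (total 7).
Alpha receives 1.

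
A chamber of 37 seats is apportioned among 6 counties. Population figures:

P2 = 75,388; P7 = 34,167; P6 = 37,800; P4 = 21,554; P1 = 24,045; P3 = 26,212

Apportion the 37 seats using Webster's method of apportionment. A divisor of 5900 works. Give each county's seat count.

P2 13; P7 6; P6 6; P4 4; P1 4; P3 4

With modified divisor 5900: modified quotas P2 12.778, P7 5.791, P6 6.407, P4 3.653, P1 4.075, P3 4.443.
Rounding to the nearest integer: P2 13, P7 6, P6 6, P4 4, P1 4, P3 4 (total 37).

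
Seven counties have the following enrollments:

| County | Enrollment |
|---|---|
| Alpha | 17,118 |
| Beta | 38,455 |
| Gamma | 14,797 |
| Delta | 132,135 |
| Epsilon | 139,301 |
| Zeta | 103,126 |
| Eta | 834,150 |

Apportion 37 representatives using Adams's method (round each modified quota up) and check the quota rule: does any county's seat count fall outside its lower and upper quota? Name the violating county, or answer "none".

Eta

Standard quotas: Alpha 0.495, Beta 1.112, Gamma 0.428, Delta 3.822, Epsilon 4.030, Zeta 2.983, Eta 24.129.
Adams allocation: Alpha 1, Beta 2, Gamma 1, Delta 4, Epsilon 4, Zeta 3, Eta 22.
Eta has quota 24.129 (lower 24, upper 25) but receives 22 — outside the quota interval.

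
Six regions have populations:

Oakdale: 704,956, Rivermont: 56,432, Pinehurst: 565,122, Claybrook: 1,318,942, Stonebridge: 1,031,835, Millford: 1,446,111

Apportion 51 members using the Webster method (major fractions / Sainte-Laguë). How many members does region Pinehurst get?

6

Standard divisor 5123398/51 ≈ 100458.784; standard quotas: Oakdale 7.017, Rivermont 0.562, Pinehurst 5.625, Claybrook 13.129, Stonebridge 10.271, Millford 14.395.
Rounding to the nearest integer gives Oakdale 7, Rivermont 1, Pinehurst 6, Claybrook 13, Stonebridge 10, Millford 14 — total 51, matching the house size, so no adjustment is needed.
Pinehurst receives 6.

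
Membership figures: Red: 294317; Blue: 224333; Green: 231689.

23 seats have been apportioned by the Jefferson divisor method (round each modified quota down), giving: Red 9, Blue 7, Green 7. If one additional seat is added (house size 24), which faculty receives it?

Red

Priority for the next seat is population ÷ (current seats + 1).
Priorities: Red 29431.700, Blue 28041.625, Green 28961.125.
Highest priority: Red.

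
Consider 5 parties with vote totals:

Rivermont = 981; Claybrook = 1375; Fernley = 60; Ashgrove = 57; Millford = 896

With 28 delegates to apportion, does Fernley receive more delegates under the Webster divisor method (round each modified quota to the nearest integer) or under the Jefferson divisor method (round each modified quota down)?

Webster

Webster: Rivermont 8, Claybrook 12, Fernley 1, Ashgrove 0, Millford 7.
Jefferson: Rivermont 8, Claybrook 12, Fernley 0, Ashgrove 0, Millford 8.
Fernley gets 1 under Webster and 0 under Jefferson.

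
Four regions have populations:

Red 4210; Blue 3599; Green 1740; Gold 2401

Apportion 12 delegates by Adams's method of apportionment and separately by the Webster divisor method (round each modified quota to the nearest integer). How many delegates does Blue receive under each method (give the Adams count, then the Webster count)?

Adams: Red 4, Blue 3, Green 2, Gold 3.
Webster: Red 4, Blue 4, Green 2, Gold 2.
Blue gets 3 under Adams and 4 under Webster.

3 and 4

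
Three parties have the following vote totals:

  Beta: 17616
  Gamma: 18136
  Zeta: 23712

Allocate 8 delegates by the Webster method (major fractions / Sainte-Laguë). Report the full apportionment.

Beta 2; Gamma 3; Zeta 3

Standard divisor 59464/8 ≈ 7433; standard quotas: Beta 2.370, Gamma 2.440, Zeta 3.190.
Rounding to the nearest integer gives 2, 2, 3 = 7 seats, so the divisor must be adjusted.
With modified divisor 7150: modified quotas Beta 2.464, Gamma 2.537, Zeta 3.316.
Rounding to the nearest integer: Beta 2, Gamma 3, Zeta 3 (total 8).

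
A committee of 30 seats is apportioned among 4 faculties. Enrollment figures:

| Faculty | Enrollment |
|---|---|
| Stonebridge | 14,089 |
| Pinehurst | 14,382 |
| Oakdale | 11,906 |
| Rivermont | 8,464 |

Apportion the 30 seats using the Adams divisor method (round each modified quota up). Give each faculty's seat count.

Stonebridge 9, Pinehurst 9, Oakdale 7, Rivermont 5

Standard divisor 48841/30 ≈ 1628.033; standard quotas: Stonebridge 8.654, Pinehurst 8.834, Oakdale 7.313, Rivermont 5.199.
Rounding up gives 9, 9, 8, 6 = 32 seats, so the divisor must be adjusted.
With modified divisor 1730: modified quotas Stonebridge 8.144, Pinehurst 8.313, Oakdale 6.882, Rivermont 4.892.
Rounding up: Stonebridge 9, Pinehurst 9, Oakdale 7, Rivermont 5 (total 30).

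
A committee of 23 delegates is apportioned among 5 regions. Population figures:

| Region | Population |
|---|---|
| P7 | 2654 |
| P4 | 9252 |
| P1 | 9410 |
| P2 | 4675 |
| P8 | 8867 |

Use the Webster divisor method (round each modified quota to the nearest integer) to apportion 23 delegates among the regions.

Standard divisor 34858/23 ≈ 1515.565; standard quotas: P7 1.751, P4 6.105, P1 6.209, P2 3.085, P8 5.851.
Rounding to the nearest integer gives P7 2, P4 6, P1 6, P2 3, P8 6 — total 23, matching the house size, so no adjustment is needed.

P7 2, P4 6, P1 6, P2 3, P8 6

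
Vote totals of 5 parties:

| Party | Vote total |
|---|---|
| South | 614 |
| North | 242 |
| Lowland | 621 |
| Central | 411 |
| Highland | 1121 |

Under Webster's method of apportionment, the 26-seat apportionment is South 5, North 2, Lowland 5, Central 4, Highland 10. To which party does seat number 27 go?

Priority for the next seat is population ÷ (current seats + 0.5).
Priorities: South 111.636, North 96.800, Lowland 112.909, Central 91.333, Highland 106.762.
Highest priority: Lowland.

Lowland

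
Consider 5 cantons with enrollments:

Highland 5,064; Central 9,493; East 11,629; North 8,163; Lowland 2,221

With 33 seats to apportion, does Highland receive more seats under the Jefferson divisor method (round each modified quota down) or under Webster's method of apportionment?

Webster

Jefferson: Highland 4, Central 9, East 11, North 7, Lowland 2.
Webster: Highland 5, Central 9, East 10, North 7, Lowland 2.
Highland gets 4 under Jefferson and 5 under Webster.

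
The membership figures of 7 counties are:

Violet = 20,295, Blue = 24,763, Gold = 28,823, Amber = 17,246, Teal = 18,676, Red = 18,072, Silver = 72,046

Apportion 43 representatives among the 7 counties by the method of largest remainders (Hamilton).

The standard divisor is 199921/43 ≈ 4649.326.
Standard quotas: Violet 4.3651, Blue 5.3261, Gold 6.1994, Amber 3.7094, Teal 4.0169, Red 3.8870, Silver 15.4960.
Lower quotas: Violet 4, Blue 5, Gold 6, Amber 3, Teal 4, Red 3, Silver 15 (sum 40, leaving 3 seats).
Remainders in descending order: Red 0.8870, Amber 0.7094, Silver 0.4960, Violet 0.3651, Blue 0.3261, Gold 0.1994, Teal 0.0169.
Largest remainders: Red, Amber, Silver receive the extra seats.

Violet: 4, Blue: 5, Gold: 6, Amber: 4, Teal: 4, Red: 4, Silver: 16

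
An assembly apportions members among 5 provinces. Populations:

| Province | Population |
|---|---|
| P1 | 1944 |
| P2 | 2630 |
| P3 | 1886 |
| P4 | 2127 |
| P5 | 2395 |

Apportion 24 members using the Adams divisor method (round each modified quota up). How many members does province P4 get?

Standard divisor 10982/24 ≈ 457.583; standard quotas: P1 4.248, P2 5.748, P3 4.122, P4 4.648, P5 5.234.
Rounding up gives 5, 6, 5, 5, 6 = 27 seats, so the divisor must be adjusted.
With modified divisor 500: modified quotas P1 3.888, P2 5.260, P3 3.772, P4 4.254, P5 4.790.
Rounding up: P1 4, P2 6, P3 4, P4 5, P5 5 (total 24).
P4 receives 5.

5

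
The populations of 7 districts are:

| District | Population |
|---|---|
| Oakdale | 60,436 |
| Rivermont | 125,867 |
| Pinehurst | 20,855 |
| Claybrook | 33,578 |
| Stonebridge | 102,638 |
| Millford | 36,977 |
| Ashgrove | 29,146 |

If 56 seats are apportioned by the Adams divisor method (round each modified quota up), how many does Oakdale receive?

8

Standard divisor 409497/56 ≈ 7312.446; standard quotas: Oakdale 8.265, Rivermont 17.213, Pinehurst 2.852, Claybrook 4.592, Stonebridge 14.036, Millford 5.057, Ashgrove 3.986.
Rounding up gives 9, 18, 3, 5, 15, 6, 4 = 60 seats, so the divisor must be adjusted.
With modified divisor 7700: modified quotas Oakdale 7.849, Rivermont 16.346, Pinehurst 2.708, Claybrook 4.361, Stonebridge 13.330, Millford 4.802, Ashgrove 3.785.
Rounding up: Oakdale 8, Rivermont 17, Pinehurst 3, Claybrook 5, Stonebridge 14, Millford 5, Ashgrove 4 (total 56).
Oakdale receives 8.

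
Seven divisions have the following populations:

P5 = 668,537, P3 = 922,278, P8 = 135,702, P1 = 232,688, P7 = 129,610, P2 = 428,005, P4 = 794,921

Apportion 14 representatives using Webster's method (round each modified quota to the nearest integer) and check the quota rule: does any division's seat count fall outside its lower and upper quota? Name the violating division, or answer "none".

none

Standard quotas: P5 2.826, P3 3.899, P8 0.574, P1 0.984, P7 0.548, P2 1.809, P4 3.360.
Webster allocation: P5 3, P3 4, P8 1, P1 1, P7 0, P2 2, P4 3.
Every allocation lies between the lower and upper quota.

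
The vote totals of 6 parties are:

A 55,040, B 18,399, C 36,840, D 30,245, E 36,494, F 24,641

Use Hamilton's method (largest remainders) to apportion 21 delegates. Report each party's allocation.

A 6; B 2; C 4; D 3; E 4; F 2

The standard divisor is 201659/21 ≈ 9602.81.
Standard quotas: A 5.7317, B 1.9160, C 3.8364, D 3.1496, E 3.8003, F 2.5660.
Lower quotas: A 5, B 1, C 3, D 3, E 3, F 2 (sum 17, leaving 4 seats).
Remainders in descending order: B 0.9160, C 0.8364, E 0.8003, A 0.7317, F 0.5660, D 0.1496.
Largest remainders: B, C, E, A receive the extra seats.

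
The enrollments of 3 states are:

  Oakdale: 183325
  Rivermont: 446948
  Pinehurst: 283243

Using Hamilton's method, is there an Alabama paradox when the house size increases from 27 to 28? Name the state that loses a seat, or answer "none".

Oakdale

At 27 seats: Oakdale 6, Rivermont 13, Pinehurst 8.
At 28 seats: Oakdale 5, Rivermont 14, Pinehurst 9.
Oakdale drops from 6 to 5.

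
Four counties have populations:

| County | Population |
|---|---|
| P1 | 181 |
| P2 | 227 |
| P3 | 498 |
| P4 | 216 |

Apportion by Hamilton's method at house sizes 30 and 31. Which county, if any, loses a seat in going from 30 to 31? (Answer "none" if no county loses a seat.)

none

At 30 seats: P1 5, P2 6, P3 13, P4 6.
At 31 seats: P1 5, P2 6, P3 14, P4 6.
No county's allocation decreased.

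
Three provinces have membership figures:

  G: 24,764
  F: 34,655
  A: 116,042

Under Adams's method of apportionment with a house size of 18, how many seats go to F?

4

Standard divisor 175461/18 ≈ 9747.833; standard quotas: G 2.540, F 3.555, A 11.904.
Rounding up gives 3, 4, 12 = 19 seats, so the divisor must be adjusted.
With modified divisor 11100: modified quotas G 2.231, F 3.122, A 10.454.
Rounding up: G 3, F 4, A 11 (total 18).
F receives 4.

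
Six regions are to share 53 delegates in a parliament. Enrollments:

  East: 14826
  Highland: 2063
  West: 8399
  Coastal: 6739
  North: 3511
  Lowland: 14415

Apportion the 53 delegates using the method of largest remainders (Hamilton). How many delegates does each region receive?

East 16, Highland 2, West 9, Coastal 7, North 4, Lowland 15

The standard divisor is 49953/53 ≈ 942.509.
Standard quotas: East 15.7303, Highland 2.1888, West 8.9113, Coastal 7.1501, North 3.7252, Lowland 15.2943.
Lower quotas: East 15, Highland 2, West 8, Coastal 7, North 3, Lowland 15 (sum 50, leaving 3 seats).
Remainders in descending order: West 0.9113, East 0.7303, North 0.7252, Lowland 0.2943, Highland 0.1888, Coastal 0.1501.
The surplus seats go to West, East, North.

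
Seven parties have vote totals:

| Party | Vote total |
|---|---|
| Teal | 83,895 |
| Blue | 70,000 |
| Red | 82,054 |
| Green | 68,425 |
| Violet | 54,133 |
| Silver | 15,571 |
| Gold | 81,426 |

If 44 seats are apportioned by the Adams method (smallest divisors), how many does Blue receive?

Standard divisor 455504/44 ≈ 10352.364; standard quotas: Teal 8.104, Blue 6.762, Red 7.926, Green 6.610, Violet 5.229, Silver 1.504, Gold 7.865.
Rounding up gives 9, 7, 8, 7, 6, 2, 8 = 47 seats, so the divisor must be adjusted.
With modified divisor 11500: modified quotas Teal 7.295, Blue 6.087, Red 7.135, Green 5.950, Violet 4.707, Silver 1.354, Gold 7.081.
Rounding up: Teal 8, Blue 7, Red 8, Green 6, Violet 5, Silver 2, Gold 8 (total 44).
Blue receives 7.

7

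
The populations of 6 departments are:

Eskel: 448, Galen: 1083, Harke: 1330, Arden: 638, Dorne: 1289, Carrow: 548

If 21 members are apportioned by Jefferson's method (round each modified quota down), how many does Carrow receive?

2

Standard divisor 5336/21 ≈ 254.095; standard quotas: Eskel 1.763, Galen 4.262, Harke 5.234, Arden 2.511, Dorne 5.073, Carrow 2.157.
Rounding down gives 1, 4, 5, 2, 5, 2 = 19 seats, so the divisor must be adjusted.
With modified divisor 220: modified quotas Eskel 2.036, Galen 4.923, Harke 6.045, Arden 2.900, Dorne 5.859, Carrow 2.491.
Rounding down: Eskel 2, Galen 4, Harke 6, Arden 2, Dorne 5, Carrow 2 (total 21).
Carrow receives 2.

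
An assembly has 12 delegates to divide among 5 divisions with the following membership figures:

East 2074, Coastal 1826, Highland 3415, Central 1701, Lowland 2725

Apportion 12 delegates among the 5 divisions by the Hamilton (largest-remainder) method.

The standard divisor is 11741/12 ≈ 978.417.
Standard quotas: East 2.120, Coastal 1.866, Highland 3.490, Central 1.739, Lowland 2.785.
Lower quotas: East 2, Coastal 1, Highland 3, Central 1, Lowland 2 (sum 9, leaving 3 seats).
Remainders in descending order: Coastal 0.866, Lowland 0.785, Central 0.739, Highland 0.490, East 0.120.
The surplus seats go to Coastal, Lowland, Central.

East 2; Coastal 2; Highland 3; Central 2; Lowland 3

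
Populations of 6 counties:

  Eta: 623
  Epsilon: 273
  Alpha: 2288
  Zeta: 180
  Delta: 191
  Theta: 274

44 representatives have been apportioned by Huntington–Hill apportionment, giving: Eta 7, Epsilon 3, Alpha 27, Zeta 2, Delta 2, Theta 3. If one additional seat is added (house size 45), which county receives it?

Eta

Priority for the next seat is population ÷ (√(s·(s+1))).
Priorities: Eta 83.252, Epsilon 78.808, Alpha 83.214, Zeta 73.485, Delta 77.975, Theta 79.097.
Highest priority: Eta.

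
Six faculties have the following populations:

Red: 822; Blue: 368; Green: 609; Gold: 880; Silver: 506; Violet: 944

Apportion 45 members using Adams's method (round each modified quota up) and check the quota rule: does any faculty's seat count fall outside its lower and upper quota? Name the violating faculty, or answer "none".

Standard quotas: Red 8.959, Blue 4.011, Green 6.637, Gold 9.591, Silver 5.515, Violet 10.288.
Adams allocation: Red 9, Blue 4, Green 7, Gold 9, Silver 6, Violet 10.
Every allocation lies between the lower and upper quota.

none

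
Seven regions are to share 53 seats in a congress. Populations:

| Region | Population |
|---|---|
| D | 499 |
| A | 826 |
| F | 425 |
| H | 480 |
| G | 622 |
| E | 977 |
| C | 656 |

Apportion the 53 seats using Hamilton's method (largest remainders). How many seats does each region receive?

The standard divisor is 4485/53 ≈ 84.623.
Standard quotas: D 5.897, A 9.761, F 5.022, H 5.672, G 7.350, E 11.545, C 7.752.
Lower quotas: D 5, A 9, F 5, H 5, G 7, E 11, C 7 (sum 49, leaving 4 seats).
Remainders in descending order: D 0.897, A 0.761, C 0.752, H 0.672, E 0.545, G 0.350, F 0.022.
Largest remainders: D, A, C, H receive the extra seats.

D=6; A=10; F=5; H=6; G=7; E=11; C=8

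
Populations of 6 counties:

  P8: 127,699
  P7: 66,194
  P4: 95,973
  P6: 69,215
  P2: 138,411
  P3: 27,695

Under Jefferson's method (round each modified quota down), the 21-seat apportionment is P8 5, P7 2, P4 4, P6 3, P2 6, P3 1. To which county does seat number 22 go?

Priority for the next seat is population ÷ (current seats + 1).
Priorities: P8 21283.167, P7 22064.667, P4 19194.600, P6 17303.750, P2 19773.000, P3 13847.500.
Highest priority: P7.

P7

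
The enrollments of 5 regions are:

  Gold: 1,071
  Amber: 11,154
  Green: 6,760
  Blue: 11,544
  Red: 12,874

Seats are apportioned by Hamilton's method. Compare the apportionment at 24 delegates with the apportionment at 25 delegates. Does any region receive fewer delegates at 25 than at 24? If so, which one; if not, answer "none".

At 24 seats: Gold 1, Amber 6, Green 4, Blue 6, Red 7.
At 25 seats: Gold 1, Amber 6, Green 4, Blue 7, Red 7.
No region's allocation decreased.

none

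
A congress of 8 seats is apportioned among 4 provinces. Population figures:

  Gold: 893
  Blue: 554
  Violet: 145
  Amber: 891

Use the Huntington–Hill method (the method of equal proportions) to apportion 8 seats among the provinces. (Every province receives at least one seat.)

With divisor 364: modified quotas Gold 2.453, Blue 1.522, Violet 0.398, Amber 2.448.
Geometric-mean thresholds: Gold √(2·3)=2.449, Blue √(1·2)=1.414, Violet (min 1), Amber √(2·3)=2.449.
Each quota rounded against its threshold gives Gold 3, Blue 2, Violet 1, Amber 2 (total 8).

Gold 3, Blue 2, Violet 1, Amber 2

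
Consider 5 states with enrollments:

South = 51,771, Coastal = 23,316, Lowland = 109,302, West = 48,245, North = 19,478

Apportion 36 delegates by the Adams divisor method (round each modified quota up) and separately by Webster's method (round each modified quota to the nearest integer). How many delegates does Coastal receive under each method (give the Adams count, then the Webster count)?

4 and 3

Adams: South 7, Coastal 4, Lowland 15, West 7, North 3.
Webster: South 7, Coastal 3, Lowland 16, West 7, North 3.
Coastal gets 4 under Adams and 3 under Webster.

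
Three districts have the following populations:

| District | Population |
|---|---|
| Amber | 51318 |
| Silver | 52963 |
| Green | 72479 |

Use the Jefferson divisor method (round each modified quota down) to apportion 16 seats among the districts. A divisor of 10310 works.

With modified divisor 10310: modified quotas Amber 4.977, Silver 5.137, Green 7.030.
Rounding down: Amber 4, Silver 5, Green 7 (total 16).

Amber 4; Silver 5; Green 7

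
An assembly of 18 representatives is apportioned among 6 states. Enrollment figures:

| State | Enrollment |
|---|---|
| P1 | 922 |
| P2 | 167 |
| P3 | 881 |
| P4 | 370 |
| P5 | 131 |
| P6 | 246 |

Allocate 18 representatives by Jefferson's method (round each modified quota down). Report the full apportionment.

P1 7, P2 1, P3 6, P4 2, P5 1, P6 1

Standard divisor 2717/18 ≈ 150.944; standard quotas: P1 6.108, P2 1.106, P3 5.837, P4 2.451, P5 0.868, P6 1.630.
Rounding down gives 6, 1, 5, 2, 0, 1 = 15 seats, so the divisor must be adjusted.
With modified divisor 128: modified quotas P1 7.203, P2 1.305, P3 6.883, P4 2.891, P5 1.023, P6 1.922.
Rounding down: P1 7, P2 1, P3 6, P4 2, P5 1, P6 1 (total 18).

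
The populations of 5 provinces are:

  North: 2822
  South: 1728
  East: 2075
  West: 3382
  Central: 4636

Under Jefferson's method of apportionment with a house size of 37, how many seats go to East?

Standard divisor 14643/37 ≈ 395.757; standard quotas: North 7.131, South 4.366, East 5.243, West 8.546, Central 11.714.
Rounding down gives 7, 4, 5, 8, 11 = 35 seats, so the divisor must be adjusted.
With modified divisor 370: modified quotas North 7.627, South 4.670, East 5.608, West 9.141, Central 12.530.
Rounding down: North 7, South 4, East 5, West 9, Central 12 (total 37).
East receives 5.

5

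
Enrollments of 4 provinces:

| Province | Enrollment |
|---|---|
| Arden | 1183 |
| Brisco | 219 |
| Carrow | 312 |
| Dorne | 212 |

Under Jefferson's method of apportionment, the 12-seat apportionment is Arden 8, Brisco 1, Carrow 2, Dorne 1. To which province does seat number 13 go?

Arden

Priority for the next seat is population ÷ (current seats + 1).
Priorities: Arden 131.444, Brisco 109.500, Carrow 104.000, Dorne 106.000.
Highest priority: Arden.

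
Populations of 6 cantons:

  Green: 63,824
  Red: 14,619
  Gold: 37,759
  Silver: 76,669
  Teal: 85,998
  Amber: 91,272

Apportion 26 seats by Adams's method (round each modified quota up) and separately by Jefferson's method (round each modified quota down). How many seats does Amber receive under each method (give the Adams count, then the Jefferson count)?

Adams: Green 5, Red 1, Gold 3, Silver 5, Teal 6, Amber 6.
Jefferson: Green 4, Red 1, Gold 2, Silver 6, Teal 6, Amber 7.
Amber gets 6 under Adams and 7 under Jefferson.

6 and 7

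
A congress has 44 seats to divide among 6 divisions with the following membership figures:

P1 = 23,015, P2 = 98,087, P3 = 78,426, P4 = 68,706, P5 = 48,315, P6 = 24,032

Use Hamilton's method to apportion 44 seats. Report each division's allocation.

P1 3; P2 13; P3 10; P4 9; P5 6; P6 3

Total 340581; standard divisor 340581/44 ≈ 7740.477.
Standard quotas: P1 2.9733, P2 12.6720, P3 10.1319, P4 8.8762, P5 6.2419, P6 3.1047.
Lower quotas: P1 2, P2 12, P3 10, P4 8, P5 6, P6 3 (sum 41, leaving 3 seats).
Remainders in descending order: P1 0.9733, P4 0.8762, P2 0.6720, P5 0.2419, P3 0.1319, P6 0.1047.
The surplus seats go to P1, P4, P2.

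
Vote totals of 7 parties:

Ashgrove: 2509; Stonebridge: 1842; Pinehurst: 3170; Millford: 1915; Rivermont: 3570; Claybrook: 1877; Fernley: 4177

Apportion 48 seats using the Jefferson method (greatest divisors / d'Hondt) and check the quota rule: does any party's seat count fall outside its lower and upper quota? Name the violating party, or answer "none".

Standard quotas: Ashgrove 6.319, Stonebridge 4.639, Pinehurst 7.983, Millford 4.823, Rivermont 8.991, Claybrook 4.727, Fernley 10.519.
Jefferson allocation: Ashgrove 6, Stonebridge 4, Pinehurst 8, Millford 5, Rivermont 9, Claybrook 5, Fernley 11.
Every allocation lies between the lower and upper quota.

none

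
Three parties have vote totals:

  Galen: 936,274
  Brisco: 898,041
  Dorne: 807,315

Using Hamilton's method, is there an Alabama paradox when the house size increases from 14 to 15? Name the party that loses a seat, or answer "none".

none

At 14 seats: Galen 5, Brisco 5, Dorne 4.
At 15 seats: Galen 5, Brisco 5, Dorne 5.
No party's allocation decreased.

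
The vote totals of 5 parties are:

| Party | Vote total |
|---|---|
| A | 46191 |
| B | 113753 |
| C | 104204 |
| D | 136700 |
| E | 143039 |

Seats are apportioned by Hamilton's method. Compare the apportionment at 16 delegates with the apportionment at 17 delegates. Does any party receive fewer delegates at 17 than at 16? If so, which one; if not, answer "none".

A

At 16 seats: A 2, B 3, C 3, D 4, E 4.
At 17 seats: A 1, B 4, C 3, D 4, E 5.
A drops from 2 to 1.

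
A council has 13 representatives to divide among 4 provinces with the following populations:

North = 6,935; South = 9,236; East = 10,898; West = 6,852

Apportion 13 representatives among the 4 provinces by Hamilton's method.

North=3, South=3, East=4, West=3

Total 33921; standard divisor 33921/13 ≈ 2609.308.
Standard quotas: North 2.6578, South 3.5396, East 4.1766, West 2.6260.
Lower quotas: North 2, South 3, East 4, West 2 (sum 11, leaving 2 seats).
Remainders in descending order: North 0.6578, West 0.6260, South 0.5396, East 0.1766.
Largest remainders: North, West receive the extra seats.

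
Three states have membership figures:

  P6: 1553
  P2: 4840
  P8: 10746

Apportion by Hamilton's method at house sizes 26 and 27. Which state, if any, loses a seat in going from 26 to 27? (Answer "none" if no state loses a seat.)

At 26 seats: P6 3, P2 7, P8 16.
At 27 seats: P6 2, P2 8, P8 17.
P6 drops from 3 to 2.

P6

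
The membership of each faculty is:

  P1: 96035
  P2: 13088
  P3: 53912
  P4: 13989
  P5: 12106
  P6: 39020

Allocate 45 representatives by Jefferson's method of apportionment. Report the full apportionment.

P1 20; P2 2; P3 11; P4 2; P5 2; P6 8

Standard divisor 228150/45 ≈ 5070; standard quotas: P1 18.942, P2 2.581, P3 10.634, P4 2.759, P5 2.388, P6 7.696.
Rounding down gives 18, 2, 10, 2, 2, 7 = 41 seats, so the divisor must be adjusted.
With modified divisor 4700: modified quotas P1 20.433, P2 2.785, P3 11.471, P4 2.976, P5 2.576, P6 8.302.
Rounding down: P1 20, P2 2, P3 11, P4 2, P5 2, P6 8 (total 45).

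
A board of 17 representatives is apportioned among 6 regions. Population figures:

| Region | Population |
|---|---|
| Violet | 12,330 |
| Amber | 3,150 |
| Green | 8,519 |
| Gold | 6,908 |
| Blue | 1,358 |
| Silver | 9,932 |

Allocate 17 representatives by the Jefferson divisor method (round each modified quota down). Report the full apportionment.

Violet 5, Amber 1, Green 4, Gold 3, Blue 0, Silver 4

Standard divisor 42197/17 ≈ 2482.176; standard quotas: Violet 4.967, Amber 1.269, Green 3.432, Gold 2.783, Blue 0.547, Silver 4.001.
Rounding down gives 4, 1, 3, 2, 0, 4 = 14 seats, so the divisor must be adjusted.
With modified divisor 2100: modified quotas Violet 5.871, Amber 1.500, Green 4.057, Gold 3.290, Blue 0.647, Silver 4.730.
Rounding down: Violet 5, Amber 1, Green 4, Gold 3, Blue 0, Silver 4 (total 17).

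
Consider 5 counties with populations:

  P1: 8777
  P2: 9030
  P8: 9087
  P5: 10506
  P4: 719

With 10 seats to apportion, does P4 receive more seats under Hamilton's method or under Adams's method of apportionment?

Hamilton: P1 2, P2 2, P8 3, P5 3, P4 0.
Adams: P1 2, P2 2, P8 2, P5 3, P4 1.
P4 gets 0 under Hamilton and 1 under Adams.

Adams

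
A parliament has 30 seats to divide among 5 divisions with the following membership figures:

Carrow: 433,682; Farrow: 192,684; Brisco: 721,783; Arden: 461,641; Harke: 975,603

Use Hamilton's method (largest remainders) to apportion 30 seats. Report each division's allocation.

Carrow: 5, Farrow: 2, Brisco: 8, Arden: 5, Harke: 10

Standard divisor: 2785393 ÷ 30 ≈ 92846.433.
Standard quotas: Carrow 4.6710, Farrow 2.0753, Brisco 7.7739, Arden 4.9721, Harke 10.5077.
Lower quotas: Carrow 4, Farrow 2, Brisco 7, Arden 4, Harke 10 (sum 27, leaving 3 seats).
Remainders in descending order: Arden 0.9721, Brisco 0.7739, Carrow 0.6710, Harke 0.5077, Farrow 0.0753.
Largest remainders: Arden, Brisco, Carrow receive the extra seats.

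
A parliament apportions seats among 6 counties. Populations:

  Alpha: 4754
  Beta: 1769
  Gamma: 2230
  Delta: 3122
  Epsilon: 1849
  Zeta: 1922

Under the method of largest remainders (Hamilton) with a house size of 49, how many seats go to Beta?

5

Standard divisor: 15646 ÷ 49 ≈ 319.306.
Standard quotas: Alpha 14.889, Beta 5.540, Gamma 6.984, Delta 9.777, Epsilon 5.791, Zeta 6.019.
Lower quotas: Alpha 14, Beta 5, Gamma 6, Delta 9, Epsilon 5, Zeta 6 (sum 45, leaving 4 seats).
Remainders in descending order: Gamma 0.984, Alpha 0.889, Epsilon 0.791, Delta 0.777, Beta 0.540, Zeta 0.019.
Largest remainders: Gamma, Alpha, Epsilon, Delta receive the extra seats.
Beta receives 5.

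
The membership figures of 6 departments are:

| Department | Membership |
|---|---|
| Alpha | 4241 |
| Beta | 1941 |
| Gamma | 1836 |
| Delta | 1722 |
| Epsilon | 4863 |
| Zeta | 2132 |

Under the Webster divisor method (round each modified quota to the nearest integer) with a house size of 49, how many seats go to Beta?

Standard divisor 16735/49 ≈ 341.531; standard quotas: Alpha 12.418, Beta 5.683, Gamma 5.376, Delta 5.042, Epsilon 14.239, Zeta 6.242.
Rounding to the nearest integer gives 12, 6, 5, 5, 14, 6 = 48 seats, so the divisor must be adjusted.
With modified divisor 337: modified quotas Alpha 12.585, Beta 5.760, Gamma 5.448, Delta 5.110, Epsilon 14.430, Zeta 6.326.
Rounding to the nearest integer: Alpha 13, Beta 6, Gamma 5, Delta 5, Epsilon 14, Zeta 6 (total 49).
Beta receives 6.

6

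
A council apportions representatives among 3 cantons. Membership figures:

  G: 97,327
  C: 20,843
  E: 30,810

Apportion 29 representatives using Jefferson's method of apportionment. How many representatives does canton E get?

Standard divisor 148980/29 ≈ 5137.241; standard quotas: G 18.945, C 4.057, E 5.997.
Rounding down gives 18, 4, 5 = 27 seats, so the divisor must be adjusted.
With modified divisor 5000: modified quotas G 19.465, C 4.169, E 6.162.
Rounding down: G 19, C 4, E 6 (total 29).
E receives 6.

6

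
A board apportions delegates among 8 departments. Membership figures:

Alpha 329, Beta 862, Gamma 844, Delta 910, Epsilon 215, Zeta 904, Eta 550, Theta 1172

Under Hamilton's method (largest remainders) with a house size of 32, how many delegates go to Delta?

Total 5786; standard divisor 5786/32 ≈ 180.812.
Standard quotas: Alpha 1.820, Beta 4.767, Gamma 4.668, Delta 5.033, Epsilon 1.189, Zeta 5.000, Eta 3.042, Theta 6.482.
Lower quotas: Alpha 1, Beta 4, Gamma 4, Delta 5, Epsilon 1, Zeta 4, Eta 3, Theta 6 (sum 28, leaving 4 seats).
Remainders in descending order: Zeta 1.000, Alpha 0.820, Beta 0.767, Gamma 0.668, Theta 0.482, Epsilon 0.189, Eta 0.042, Delta 0.033.
The surplus seats go to Zeta, Alpha, Beta, Gamma.
Delta receives 5.

5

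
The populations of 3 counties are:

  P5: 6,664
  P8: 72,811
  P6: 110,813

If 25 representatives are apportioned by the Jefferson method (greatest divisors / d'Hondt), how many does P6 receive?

Standard divisor 190288/25 ≈ 7611.52; standard quotas: P5 0.876, P8 9.566, P6 14.559.
Rounding down gives 0, 9, 14 = 23 seats, so the divisor must be adjusted.
With modified divisor 7100: modified quotas P5 0.939, P8 10.255, P6 15.607.
Rounding down: P5 0, P8 10, P6 15 (total 25).
P6 receives 15.

15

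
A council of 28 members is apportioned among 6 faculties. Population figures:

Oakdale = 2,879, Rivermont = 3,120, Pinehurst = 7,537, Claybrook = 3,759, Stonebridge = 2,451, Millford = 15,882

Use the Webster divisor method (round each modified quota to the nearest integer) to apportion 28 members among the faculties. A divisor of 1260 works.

Oakdale 2, Rivermont 2, Pinehurst 6, Claybrook 3, Stonebridge 2, Millford 13

With modified divisor 1260: modified quotas Oakdale 2.285, Rivermont 2.476, Pinehurst 5.982, Claybrook 2.983, Stonebridge 1.945, Millford 12.605.
Rounding to the nearest integer: Oakdale 2, Rivermont 2, Pinehurst 6, Claybrook 3, Stonebridge 2, Millford 13 (total 28).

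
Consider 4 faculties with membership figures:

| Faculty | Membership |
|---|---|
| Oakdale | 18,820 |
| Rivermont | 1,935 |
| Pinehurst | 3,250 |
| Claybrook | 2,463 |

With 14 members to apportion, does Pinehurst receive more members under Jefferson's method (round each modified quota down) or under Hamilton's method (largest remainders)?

Jefferson: Oakdale 11, Rivermont 1, Pinehurst 1, Claybrook 1.
Hamilton: Oakdale 10, Rivermont 1, Pinehurst 2, Claybrook 1.
Pinehurst gets 1 under Jefferson and 2 under Hamilton.

Hamilton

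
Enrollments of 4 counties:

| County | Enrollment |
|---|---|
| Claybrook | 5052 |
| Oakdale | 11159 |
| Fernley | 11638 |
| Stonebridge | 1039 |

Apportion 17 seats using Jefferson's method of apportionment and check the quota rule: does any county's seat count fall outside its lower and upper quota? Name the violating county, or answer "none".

none

Standard quotas: Claybrook 2.973, Oakdale 6.567, Fernley 6.849, Stonebridge 0.611.
Jefferson allocation: Claybrook 3, Oakdale 7, Fernley 7, Stonebridge 0.
Every allocation lies between the lower and upper quota.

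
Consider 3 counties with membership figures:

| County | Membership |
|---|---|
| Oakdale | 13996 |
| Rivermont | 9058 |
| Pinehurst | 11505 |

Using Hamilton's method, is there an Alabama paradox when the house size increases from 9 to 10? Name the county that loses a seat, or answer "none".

none

At 9 seats: Oakdale 4, Rivermont 2, Pinehurst 3.
At 10 seats: Oakdale 4, Rivermont 3, Pinehurst 3.
No county's allocation decreased.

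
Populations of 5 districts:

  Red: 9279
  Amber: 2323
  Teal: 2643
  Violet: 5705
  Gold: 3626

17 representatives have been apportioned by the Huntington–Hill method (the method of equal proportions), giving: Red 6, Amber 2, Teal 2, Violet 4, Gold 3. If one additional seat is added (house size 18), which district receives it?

Red

Priority for the next seat is population ÷ (√(s·(s+1))).
Priorities: Red 1431.781, Amber 948.361, Teal 1079.000, Violet 1275.677, Gold 1046.736.
Highest priority: Red.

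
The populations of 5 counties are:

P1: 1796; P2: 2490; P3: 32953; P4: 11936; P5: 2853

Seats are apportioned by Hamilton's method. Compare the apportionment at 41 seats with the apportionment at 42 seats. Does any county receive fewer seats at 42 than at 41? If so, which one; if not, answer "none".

P1

At 41 seats: P1 2, P2 2, P3 26, P4 9, P5 2.
At 42 seats: P1 1, P2 2, P3 27, P4 10, P5 2.
P1 drops from 2 to 1.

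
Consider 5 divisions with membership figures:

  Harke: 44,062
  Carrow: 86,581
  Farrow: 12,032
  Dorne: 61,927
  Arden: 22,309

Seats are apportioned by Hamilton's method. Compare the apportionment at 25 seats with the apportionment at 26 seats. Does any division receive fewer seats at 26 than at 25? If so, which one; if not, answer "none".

At 25 seats: Harke 5, Carrow 10, Farrow 1, Dorne 7, Arden 2.
At 26 seats: Harke 5, Carrow 10, Farrow 1, Dorne 7, Arden 3.
No division's allocation decreased.

none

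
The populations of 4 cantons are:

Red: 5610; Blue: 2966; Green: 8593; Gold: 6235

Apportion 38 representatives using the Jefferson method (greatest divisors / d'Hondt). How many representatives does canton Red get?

9

Standard divisor 23404/38 ≈ 615.895; standard quotas: Red 9.109, Blue 4.816, Green 13.952, Gold 10.123.
Rounding down gives 9, 4, 13, 10 = 36 seats, so the divisor must be adjusted.
With modified divisor 580: modified quotas Red 9.672, Blue 5.114, Green 14.816, Gold 10.750.
Rounding down: Red 9, Blue 5, Green 14, Gold 10 (total 38).
Red receives 9.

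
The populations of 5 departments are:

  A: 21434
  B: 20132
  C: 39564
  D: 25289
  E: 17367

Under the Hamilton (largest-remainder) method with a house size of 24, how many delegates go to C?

Standard divisor: 123786 ÷ 24 ≈ 5157.75.
Standard quotas: A 4.1557, B 3.9033, C 7.6708, D 4.9031, E 3.3672.
Lower quotas: A 4, B 3, C 7, D 4, E 3 (sum 21, leaving 3 seats).
Remainders in descending order: B 0.9033, D 0.9031, C 0.6708, E 0.3672, A 0.1557.
Largest remainders: B, D, C receive the extra seats.
C receives 8.

8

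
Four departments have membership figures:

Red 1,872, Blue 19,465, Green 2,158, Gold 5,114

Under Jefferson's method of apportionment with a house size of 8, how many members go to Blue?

7

Standard divisor 28609/8 ≈ 3576.125; standard quotas: Red 0.523, Blue 5.443, Green 0.603, Gold 1.430.
Rounding down gives 0, 5, 0, 1 = 6 seats, so the divisor must be adjusted.
With modified divisor 2700: modified quotas Red 0.693, Blue 7.209, Green 0.799, Gold 1.894.
Rounding down: Red 0, Blue 7, Green 0, Gold 1 (total 8).
Blue receives 7.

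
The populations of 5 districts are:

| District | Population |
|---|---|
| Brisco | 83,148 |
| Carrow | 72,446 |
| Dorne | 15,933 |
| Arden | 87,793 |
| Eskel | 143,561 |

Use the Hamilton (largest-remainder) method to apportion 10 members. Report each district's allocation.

Total 402881; standard divisor 402881/10 ≈ 40288.1.
Standard quotas: Brisco 2.0638, Carrow 1.7982, Dorne 0.3955, Arden 2.1791, Eskel 3.5634.
Lower quotas: Brisco 2, Carrow 1, Dorne 0, Arden 2, Eskel 3 (sum 8, leaving 2 seats).
Remainders in descending order: Carrow 0.7982, Eskel 0.5634, Dorne 0.3955, Arden 0.1791, Brisco 0.0638.
Largest remainders: Carrow, Eskel receive the extra seats.

Brisco: 2; Carrow: 2; Dorne: 0; Arden: 2; Eskel: 4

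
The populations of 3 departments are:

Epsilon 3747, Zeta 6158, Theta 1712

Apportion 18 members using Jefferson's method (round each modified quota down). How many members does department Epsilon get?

Standard divisor 11617/18 ≈ 645.389; standard quotas: Epsilon 5.806, Zeta 9.542, Theta 2.653.
Rounding down gives 5, 9, 2 = 16 seats, so the divisor must be adjusted.
With modified divisor 600: modified quotas Epsilon 6.245, Zeta 10.263, Theta 2.853.
Rounding down: Epsilon 6, Zeta 10, Theta 2 (total 18).
Epsilon receives 6.

6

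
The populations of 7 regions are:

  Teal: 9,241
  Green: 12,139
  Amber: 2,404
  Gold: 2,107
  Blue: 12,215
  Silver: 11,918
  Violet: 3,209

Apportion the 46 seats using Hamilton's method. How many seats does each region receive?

The standard divisor is 53233/46 ≈ 1157.239.
Standard quotas: Teal 7.9854, Green 10.4896, Amber 2.0774, Gold 1.8207, Blue 10.5553, Silver 10.2986, Violet 2.7730.
Lower quotas: Teal 7, Green 10, Amber 2, Gold 1, Blue 10, Silver 10, Violet 2 (sum 42, leaving 4 seats).
Remainders in descending order: Teal 0.9854, Gold 0.8207, Violet 0.7730, Blue 0.5553, Green 0.4896, Silver 0.2986, Amber 0.0774.
The surplus seats go to Teal, Gold, Violet, Blue.

Teal 8, Green 10, Amber 2, Gold 2, Blue 11, Silver 10, Violet 3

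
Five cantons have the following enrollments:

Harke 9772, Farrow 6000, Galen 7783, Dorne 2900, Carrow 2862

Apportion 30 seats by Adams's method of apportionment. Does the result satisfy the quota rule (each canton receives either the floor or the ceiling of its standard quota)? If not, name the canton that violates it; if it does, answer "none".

none

Standard quotas: Harke 10.000, Farrow 6.140, Galen 7.964, Dorne 2.968, Carrow 2.929.
Adams allocation: Harke 10, Farrow 6, Galen 8, Dorne 3, Carrow 3.
Every allocation lies between the lower and upper quota.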